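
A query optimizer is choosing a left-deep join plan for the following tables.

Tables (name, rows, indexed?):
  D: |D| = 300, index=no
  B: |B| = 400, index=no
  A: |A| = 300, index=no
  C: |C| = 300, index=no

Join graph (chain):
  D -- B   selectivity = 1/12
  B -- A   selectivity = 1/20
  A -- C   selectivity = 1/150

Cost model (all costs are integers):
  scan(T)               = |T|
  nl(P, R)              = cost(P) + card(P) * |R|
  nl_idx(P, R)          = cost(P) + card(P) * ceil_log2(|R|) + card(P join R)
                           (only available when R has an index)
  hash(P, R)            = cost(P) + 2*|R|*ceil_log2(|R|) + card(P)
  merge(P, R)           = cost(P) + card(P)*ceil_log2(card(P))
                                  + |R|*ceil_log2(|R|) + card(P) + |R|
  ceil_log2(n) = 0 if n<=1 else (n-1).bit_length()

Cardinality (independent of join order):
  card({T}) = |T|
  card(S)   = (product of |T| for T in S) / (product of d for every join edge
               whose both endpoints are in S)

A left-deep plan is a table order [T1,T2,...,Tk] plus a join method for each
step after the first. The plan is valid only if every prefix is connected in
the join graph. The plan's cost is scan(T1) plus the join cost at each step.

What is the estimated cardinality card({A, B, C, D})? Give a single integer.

Tables in S: A(300), B(400), C(300), D(300)
Edges inside S: D-B(d=12), B-A(d=20), A-C(d=150)
numerator = 300 * 400 * 300 * 300 = 10800000000
denominator = 12 * 20 * 150 = 36000
card(S) = 10800000000 / 36000 = 300000

300000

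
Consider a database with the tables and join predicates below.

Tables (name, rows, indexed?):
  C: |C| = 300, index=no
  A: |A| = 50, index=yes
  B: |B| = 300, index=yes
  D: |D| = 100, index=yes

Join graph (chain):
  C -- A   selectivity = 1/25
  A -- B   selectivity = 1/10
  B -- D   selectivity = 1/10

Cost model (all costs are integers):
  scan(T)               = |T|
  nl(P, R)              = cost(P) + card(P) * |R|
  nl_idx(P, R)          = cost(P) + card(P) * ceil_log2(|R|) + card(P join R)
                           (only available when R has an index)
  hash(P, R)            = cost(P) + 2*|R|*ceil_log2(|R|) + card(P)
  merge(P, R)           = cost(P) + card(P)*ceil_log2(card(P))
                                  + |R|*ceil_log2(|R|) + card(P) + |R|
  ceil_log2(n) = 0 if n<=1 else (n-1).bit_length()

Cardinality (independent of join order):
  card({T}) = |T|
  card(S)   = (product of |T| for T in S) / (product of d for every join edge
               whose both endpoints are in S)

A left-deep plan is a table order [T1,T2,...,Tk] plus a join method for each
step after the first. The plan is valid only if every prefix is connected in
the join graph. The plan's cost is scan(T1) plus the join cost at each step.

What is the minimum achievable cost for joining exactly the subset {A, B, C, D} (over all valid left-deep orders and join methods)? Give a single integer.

24500

Selinger DP over subsets of {A,B,C,D}:
  {C}: scan cost=300, card=300
  {A}: scan cost=50, card=50
  {B}: scan cost=300, card=300
  {D}: scan cost=100, card=100
  {AC}: card=600; try (A,hash)→1200, (A,nl_idx)→2700, (C,merge)→3400, (A,merge)→3650, (C,hash)→5500, (C,nl)→15050 …(+1); best=1200 via (A,hash)
  {AB}: card=1500; try (A,hash)→1200, (B,nl_idx)→2000, (B,merge)→3400, (A,nl_idx)→3600, (A,merge)→3650, (B,hash)→5500 …(+2); best=1200 via (A,hash)
  {BD}: card=3000; try (D,hash)→2000, (B,merge)→3900, (B,nl_idx)→4000, (D,merge)→4100, (D,nl_idx)→5400, (B,hash)→5600 …(+2); best=2000 via (D,hash)
  {ABC}: card=18000; try (B,hash)→7200, (C,hash)→8100, (B,merge)→10800, (C,merge)→22200, (B,nl_idx)→24600, (B,nl)→181200 …(+1); best=7200 via (B,hash)
  {ABD}: card=15000; try (D,hash)→4100, (A,hash)→5600, (D,merge)→20000, (D,nl_idx)→26700, (A,nl_idx)→35000, (A,merge)→41350 …(+2); best=4100 via (D,hash)
  {ABCD}: card=180000; try (C,hash)→24500, (D,hash)→26600, (C,merge)→232100, (D,merge)→296000, (D,nl_idx)→313200, (D,nl)→1807200 …(+1); best=24500 via (C,hash)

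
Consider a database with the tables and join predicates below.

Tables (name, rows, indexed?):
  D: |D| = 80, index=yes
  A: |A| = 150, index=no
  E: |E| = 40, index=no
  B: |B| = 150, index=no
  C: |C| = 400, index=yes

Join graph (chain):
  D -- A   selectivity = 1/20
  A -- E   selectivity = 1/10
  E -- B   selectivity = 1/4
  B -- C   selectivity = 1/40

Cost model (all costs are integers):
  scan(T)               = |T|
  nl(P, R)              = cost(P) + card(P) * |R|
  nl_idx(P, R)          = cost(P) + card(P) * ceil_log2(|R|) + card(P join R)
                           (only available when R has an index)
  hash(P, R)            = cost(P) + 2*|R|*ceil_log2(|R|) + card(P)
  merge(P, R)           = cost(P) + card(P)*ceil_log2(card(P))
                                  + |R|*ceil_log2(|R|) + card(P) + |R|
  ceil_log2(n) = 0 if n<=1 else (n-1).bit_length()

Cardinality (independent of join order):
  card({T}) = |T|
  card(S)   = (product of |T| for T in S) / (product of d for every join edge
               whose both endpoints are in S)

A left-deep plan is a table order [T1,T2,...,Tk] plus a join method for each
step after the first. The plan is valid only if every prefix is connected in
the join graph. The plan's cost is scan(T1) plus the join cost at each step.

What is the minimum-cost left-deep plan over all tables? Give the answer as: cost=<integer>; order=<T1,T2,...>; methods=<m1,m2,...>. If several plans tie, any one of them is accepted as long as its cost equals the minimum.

cost=104500; order=A,D,E,B,C; methods=hash,hash,hash,hash

Selinger DP (subsets sized 1..n):
  {D}: scan cost=80, card=80
  {A}: scan cost=150, card=150
  {E}: scan cost=40, card=40
  {B}: scan cost=150, card=150
  {C}: scan cost=400, card=400
  {AD}: card=600; try (D,hash)→1420, (D,nl_idx)→1800, (A,merge)→2070, (D,merge)→2140, (A,hash)→2560, (A,nl)→12080 …(+1); best=1420 via (D,hash)
  {AE}: card=600; try (E,hash)→780, (A,merge)→1670, (E,merge)→1780, (A,hash)→2480, (A,nl)→6040, (E,nl)→6150; best=780 via (E,hash)
  {BE}: card=1500; try (E,hash)→780, (B,merge)→1670, (E,merge)→1780, (B,hash)→2480, (B,nl)→6040, (E,nl)→6150; best=780 via (E,hash)
  {BC}: card=1500; try (C,nl_idx)→3000, (B,hash)→3200, (C,merge)→5500, (B,merge)→5750, (C,hash)→7500, (C,nl)→60150 …(+1); best=3000 via (C,nl_idx)
  {ADE}: card=2400; try (E,hash)→2500, (D,hash)→2500, (D,nl_idx)→7380, (D,merge)→8020, (E,merge)→8300, (E,nl)→25420 …(+1); best=2500 via (E,hash)
  {ABE}: card=22500; try (B,hash)→3780, (A,hash)→4680, (B,merge)→8730, (A,merge)→20130, (B,nl)→90780, (A,nl)→225780; best=3780 via (B,hash)
  {BCE}: card=15000; try (E,hash)→4980, (C,hash)→9480, (E,merge)→21280, (C,merge)→22780, (C,nl_idx)→29280, (E,nl)→63000 …(+1); best=4980 via (E,hash)
  {ABDE}: card=90000; try (B,hash)→7300, (D,hash)→27400, (B,merge)→35050, (D,nl_idx)→251280, (B,nl)→362500, (D,merge)→364420 …(+1); best=7300 via (B,hash)
  {ABCE}: card=225000; try (A,hash)→22380, (C,hash)→33480, (A,merge)→231330, (C,merge)→367780, (C,nl_idx)→431280, (A,nl)→2254980 …(+1); best=22380 via (A,hash)
  {ABCDE}: card=900000; try (C,hash)→104500, (D,hash)→248500, (C,merge)→1631300, (C,nl_idx)→1717300, (D,nl_idx)→2497380, (D,merge)→4298020 …(+2); best=104500 via (C,hash)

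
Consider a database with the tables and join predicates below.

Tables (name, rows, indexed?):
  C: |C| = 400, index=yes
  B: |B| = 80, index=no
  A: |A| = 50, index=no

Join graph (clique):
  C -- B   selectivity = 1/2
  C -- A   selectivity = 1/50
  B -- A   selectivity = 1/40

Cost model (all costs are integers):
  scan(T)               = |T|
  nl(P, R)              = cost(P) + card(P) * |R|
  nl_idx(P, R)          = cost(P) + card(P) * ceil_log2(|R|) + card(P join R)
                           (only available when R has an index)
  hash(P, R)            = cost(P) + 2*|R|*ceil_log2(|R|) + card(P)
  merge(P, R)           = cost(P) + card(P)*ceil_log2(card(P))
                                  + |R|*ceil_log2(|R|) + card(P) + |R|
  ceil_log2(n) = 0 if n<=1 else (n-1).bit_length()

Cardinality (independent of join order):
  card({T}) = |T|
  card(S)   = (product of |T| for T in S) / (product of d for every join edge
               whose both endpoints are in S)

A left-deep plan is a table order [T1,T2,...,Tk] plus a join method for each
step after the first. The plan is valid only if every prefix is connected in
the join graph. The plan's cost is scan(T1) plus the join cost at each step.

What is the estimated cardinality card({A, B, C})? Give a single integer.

Tables in S: A(50), B(80), C(400)
Edges inside S: C-B(d=2), C-A(d=50), B-A(d=40)
numerator = 50 * 80 * 400 = 1600000
denominator = 2 * 50 * 40 = 4000
card(S) = 1600000 / 4000 = 400

400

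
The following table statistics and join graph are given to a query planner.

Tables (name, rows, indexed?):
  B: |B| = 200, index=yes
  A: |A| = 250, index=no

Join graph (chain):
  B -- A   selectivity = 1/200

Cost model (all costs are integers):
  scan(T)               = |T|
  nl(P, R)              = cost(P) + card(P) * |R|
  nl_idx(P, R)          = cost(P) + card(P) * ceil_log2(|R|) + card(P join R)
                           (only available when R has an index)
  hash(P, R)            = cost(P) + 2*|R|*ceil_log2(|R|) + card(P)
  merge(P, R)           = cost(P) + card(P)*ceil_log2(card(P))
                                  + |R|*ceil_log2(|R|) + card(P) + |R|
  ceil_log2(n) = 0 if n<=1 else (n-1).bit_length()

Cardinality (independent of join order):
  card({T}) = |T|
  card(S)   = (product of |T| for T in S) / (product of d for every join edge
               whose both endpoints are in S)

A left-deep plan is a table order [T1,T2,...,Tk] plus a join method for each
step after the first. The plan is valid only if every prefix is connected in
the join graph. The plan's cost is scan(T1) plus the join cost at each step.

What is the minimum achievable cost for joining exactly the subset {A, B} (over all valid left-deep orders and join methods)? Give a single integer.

Selinger DP over subsets of {A,B}:
  {B}: scan cost=200, card=200
  {A}: scan cost=250, card=250
  {AB}: card=250; try (B,nl_idx)→2500, (B,hash)→3700, (A,merge)→4250, (B,merge)→4300, (A,hash)→4400, (A,nl)→50200 …(+1); best=2500 via (B,nl_idx)

2500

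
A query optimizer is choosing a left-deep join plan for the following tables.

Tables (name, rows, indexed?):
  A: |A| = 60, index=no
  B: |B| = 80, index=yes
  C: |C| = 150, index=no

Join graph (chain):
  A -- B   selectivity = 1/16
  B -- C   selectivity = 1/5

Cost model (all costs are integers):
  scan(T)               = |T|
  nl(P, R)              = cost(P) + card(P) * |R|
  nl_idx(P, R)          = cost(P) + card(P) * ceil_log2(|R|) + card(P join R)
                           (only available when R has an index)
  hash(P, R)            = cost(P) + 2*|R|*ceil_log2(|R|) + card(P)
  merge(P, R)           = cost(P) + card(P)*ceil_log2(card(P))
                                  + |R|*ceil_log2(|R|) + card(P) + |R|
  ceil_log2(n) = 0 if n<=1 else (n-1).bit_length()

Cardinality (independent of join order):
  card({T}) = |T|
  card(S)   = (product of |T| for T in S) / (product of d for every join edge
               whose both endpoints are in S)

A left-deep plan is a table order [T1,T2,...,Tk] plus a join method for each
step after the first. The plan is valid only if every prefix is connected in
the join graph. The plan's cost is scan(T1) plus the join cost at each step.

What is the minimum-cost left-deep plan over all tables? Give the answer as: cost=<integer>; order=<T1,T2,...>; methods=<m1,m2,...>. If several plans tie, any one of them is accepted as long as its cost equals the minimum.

Selinger DP (subsets sized 1..n):
  {A}: scan cost=60, card=60
  {B}: scan cost=80, card=80
  {C}: scan cost=150, card=150
  {AB}: card=300; try (B,nl_idx)→780, (A,hash)→880, (B,merge)→1120, (A,merge)→1140, (B,hash)→1240, (B,nl)→4860 …(+1); best=780 via (B,nl_idx)
  {BC}: card=2400; try (B,hash)→1420, (C,merge)→2070, (B,merge)→2140, (C,hash)→2560, (B,nl_idx)→3600, (C,nl)→12080 …(+1); best=1420 via (B,hash)
  {ABC}: card=9000; try (C,hash)→3480, (A,hash)→4540, (C,merge)→5130, (A,merge)→33040, (C,nl)→45780, (A,nl)→145420; best=3480 via (C,hash)

cost=3480; order=A,B,C; methods=nl_idx,hash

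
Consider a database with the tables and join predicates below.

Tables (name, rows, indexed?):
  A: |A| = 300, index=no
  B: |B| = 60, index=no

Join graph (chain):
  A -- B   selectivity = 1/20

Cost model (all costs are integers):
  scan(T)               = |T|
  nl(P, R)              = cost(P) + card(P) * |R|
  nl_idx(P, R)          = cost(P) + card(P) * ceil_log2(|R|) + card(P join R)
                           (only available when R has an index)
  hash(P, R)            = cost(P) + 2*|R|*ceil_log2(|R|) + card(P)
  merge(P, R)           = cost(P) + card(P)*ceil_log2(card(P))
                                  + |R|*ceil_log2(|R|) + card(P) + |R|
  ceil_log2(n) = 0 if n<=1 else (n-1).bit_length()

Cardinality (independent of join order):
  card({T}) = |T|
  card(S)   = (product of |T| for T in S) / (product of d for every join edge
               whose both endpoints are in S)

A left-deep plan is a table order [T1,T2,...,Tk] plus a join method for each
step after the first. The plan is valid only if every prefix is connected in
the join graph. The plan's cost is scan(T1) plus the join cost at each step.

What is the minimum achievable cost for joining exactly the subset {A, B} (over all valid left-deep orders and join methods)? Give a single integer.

Selinger DP over subsets of {A,B}:
  {A}: scan cost=300, card=300
  {B}: scan cost=60, card=60
  {AB}: card=900; try (B,hash)→1320, (A,merge)→3480, (B,merge)→3720, (A,hash)→5520, (A,nl)→18060, (B,nl)→18300; best=1320 via (B,hash)

1320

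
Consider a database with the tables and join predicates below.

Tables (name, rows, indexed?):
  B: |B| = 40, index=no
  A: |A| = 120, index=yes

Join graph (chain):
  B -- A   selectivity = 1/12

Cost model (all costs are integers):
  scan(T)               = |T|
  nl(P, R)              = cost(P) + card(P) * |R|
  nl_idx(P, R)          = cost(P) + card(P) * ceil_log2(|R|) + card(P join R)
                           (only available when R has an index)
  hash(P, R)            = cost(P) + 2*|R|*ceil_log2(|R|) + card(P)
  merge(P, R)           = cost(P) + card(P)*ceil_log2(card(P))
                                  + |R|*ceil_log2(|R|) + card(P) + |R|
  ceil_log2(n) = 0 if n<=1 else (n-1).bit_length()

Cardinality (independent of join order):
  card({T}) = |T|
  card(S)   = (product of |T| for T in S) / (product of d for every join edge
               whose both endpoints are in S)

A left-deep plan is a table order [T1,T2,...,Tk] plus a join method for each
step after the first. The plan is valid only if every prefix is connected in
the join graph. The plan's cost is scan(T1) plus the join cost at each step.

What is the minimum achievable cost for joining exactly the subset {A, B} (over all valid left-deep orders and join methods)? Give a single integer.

720

Selinger DP over subsets of {A,B}:
  {B}: scan cost=40, card=40
  {A}: scan cost=120, card=120
  {AB}: card=400; try (B,hash)→720, (A,nl_idx)→720, (A,merge)→1280, (B,merge)→1360, (A,hash)→1760, (A,nl)→4840 …(+1); best=720 via (B,hash)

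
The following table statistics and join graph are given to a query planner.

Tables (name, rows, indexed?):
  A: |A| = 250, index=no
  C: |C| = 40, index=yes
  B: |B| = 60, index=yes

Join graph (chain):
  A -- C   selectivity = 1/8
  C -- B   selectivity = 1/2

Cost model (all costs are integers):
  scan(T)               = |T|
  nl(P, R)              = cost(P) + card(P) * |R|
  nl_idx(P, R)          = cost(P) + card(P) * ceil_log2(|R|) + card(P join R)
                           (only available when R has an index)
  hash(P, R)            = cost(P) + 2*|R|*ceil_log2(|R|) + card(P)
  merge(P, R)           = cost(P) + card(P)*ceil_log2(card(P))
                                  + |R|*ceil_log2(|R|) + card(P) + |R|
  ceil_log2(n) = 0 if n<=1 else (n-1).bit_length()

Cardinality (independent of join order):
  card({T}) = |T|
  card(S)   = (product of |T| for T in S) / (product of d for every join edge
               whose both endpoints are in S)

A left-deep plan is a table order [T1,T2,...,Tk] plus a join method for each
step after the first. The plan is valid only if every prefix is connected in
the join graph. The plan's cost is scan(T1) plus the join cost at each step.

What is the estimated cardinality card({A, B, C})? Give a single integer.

37500

Tables in S: A(250), B(60), C(40)
Edges inside S: A-C(d=8), C-B(d=2)
numerator = 250 * 60 * 40 = 600000
denominator = 8 * 2 = 16
card(S) = 600000 / 16 = 37500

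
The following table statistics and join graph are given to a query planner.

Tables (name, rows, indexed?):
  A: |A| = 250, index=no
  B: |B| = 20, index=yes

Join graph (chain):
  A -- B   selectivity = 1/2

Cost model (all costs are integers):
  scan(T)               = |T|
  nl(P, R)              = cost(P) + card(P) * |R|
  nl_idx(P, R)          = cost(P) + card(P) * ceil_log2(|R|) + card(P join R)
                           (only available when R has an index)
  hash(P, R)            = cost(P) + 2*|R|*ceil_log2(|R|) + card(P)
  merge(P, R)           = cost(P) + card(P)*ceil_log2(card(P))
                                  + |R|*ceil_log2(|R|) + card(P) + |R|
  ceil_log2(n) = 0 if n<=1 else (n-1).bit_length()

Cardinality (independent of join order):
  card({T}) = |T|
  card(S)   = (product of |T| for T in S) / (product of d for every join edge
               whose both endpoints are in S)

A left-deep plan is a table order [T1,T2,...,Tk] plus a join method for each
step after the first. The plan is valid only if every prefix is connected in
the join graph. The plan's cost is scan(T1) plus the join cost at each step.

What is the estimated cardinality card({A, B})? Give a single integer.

Tables in S: A(250), B(20)
Edges inside S: A-B(d=2)
numerator = 250 * 20 = 5000
denominator = 2 = 2
card(S) = 5000 / 2 = 2500

2500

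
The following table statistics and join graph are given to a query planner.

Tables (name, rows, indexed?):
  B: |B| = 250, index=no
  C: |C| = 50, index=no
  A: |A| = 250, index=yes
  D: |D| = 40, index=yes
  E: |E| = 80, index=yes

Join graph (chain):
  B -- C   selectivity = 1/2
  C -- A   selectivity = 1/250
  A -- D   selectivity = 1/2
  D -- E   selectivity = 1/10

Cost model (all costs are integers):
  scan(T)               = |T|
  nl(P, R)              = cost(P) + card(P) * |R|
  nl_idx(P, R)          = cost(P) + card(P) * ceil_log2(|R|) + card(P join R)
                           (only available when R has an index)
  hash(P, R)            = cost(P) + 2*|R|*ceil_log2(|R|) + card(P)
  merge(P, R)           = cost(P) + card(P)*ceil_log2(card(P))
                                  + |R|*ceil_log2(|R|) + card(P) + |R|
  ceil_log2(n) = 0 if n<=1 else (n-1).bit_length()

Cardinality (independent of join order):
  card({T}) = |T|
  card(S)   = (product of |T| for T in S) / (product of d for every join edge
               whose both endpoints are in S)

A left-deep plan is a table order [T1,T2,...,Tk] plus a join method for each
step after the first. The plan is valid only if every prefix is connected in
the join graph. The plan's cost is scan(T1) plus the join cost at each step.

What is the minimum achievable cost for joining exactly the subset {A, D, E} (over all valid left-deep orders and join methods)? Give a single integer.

Selinger DP over subsets of {A,D,E}:
  {A}: scan cost=250, card=250
  {D}: scan cost=40, card=40
  {E}: scan cost=80, card=80
  {AD}: card=5000; try (D,hash)→980, (A,merge)→2570, (D,merge)→2780, (A,hash)→4080, (A,nl_idx)→5360, (D,nl_idx)→6750 …(+2); best=980 via (D,hash)
  {DE}: card=320; try (E,nl_idx)→640, (D,hash)→640, (D,nl_idx)→880, (E,merge)→960, (D,merge)→1000, (E,hash)→1200 …(+2); best=640 via (E,nl_idx)
  {ADE}: card=40000; try (A,hash)→4960, (A,merge)→6090, (E,hash)→7100, (A,nl_idx)→43200, (E,merge)→71620, (E,nl_idx)→75980 …(+2); best=4960 via (A,hash)

4960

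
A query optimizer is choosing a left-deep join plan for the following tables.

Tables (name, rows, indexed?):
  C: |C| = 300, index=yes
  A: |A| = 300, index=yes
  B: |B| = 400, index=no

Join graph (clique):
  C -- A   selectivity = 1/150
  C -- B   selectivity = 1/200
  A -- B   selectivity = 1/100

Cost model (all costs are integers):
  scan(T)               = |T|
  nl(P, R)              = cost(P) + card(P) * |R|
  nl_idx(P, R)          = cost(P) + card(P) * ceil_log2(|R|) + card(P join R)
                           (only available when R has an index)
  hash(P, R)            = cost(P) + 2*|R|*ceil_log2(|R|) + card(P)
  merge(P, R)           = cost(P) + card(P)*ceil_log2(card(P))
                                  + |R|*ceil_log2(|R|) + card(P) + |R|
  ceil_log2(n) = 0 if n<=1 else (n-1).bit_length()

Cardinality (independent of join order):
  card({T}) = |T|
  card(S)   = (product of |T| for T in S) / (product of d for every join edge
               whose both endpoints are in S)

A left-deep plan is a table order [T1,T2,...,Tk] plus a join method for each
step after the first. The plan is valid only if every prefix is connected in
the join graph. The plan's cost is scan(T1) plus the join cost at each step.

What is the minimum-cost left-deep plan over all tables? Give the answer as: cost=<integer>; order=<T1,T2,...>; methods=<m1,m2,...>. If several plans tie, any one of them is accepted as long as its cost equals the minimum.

cost=10012; order=B,C,A; methods=nl_idx,nl_idx

Selinger DP (subsets sized 1..n):
  {C}: scan cost=300, card=300
  {A}: scan cost=300, card=300
  {B}: scan cost=400, card=400
  {AC}: card=600; try (C,nl_idx)→3600, (A,nl_idx)→3600, (C,hash)→6000, (A,hash)→6000, (C,merge)→6300, (A,merge)→6300 …(+2); best=3600 via (C,nl_idx)
  {BC}: card=600; try (C,nl_idx)→4600, (C,hash)→6200, (B,merge)→7300, (C,merge)→7400, (B,hash)→7800, (B,nl)→120300 …(+1); best=4600 via (C,nl_idx)
  {AB}: card=1200; try (A,nl_idx)→5200, (A,hash)→6200, (B,merge)→7300, (A,merge)→7400, (B,hash)→7800, (B,nl)→120300 …(+1); best=5200 via (A,nl_idx)
  {ABC}: card=12; try (A,nl_idx)→10012, (A,hash)→10600, (B,hash)→11400, (C,hash)→11800, (B,merge)→14200, (A,merge)→14200 …(+5); best=10012 via (A,nl_idx)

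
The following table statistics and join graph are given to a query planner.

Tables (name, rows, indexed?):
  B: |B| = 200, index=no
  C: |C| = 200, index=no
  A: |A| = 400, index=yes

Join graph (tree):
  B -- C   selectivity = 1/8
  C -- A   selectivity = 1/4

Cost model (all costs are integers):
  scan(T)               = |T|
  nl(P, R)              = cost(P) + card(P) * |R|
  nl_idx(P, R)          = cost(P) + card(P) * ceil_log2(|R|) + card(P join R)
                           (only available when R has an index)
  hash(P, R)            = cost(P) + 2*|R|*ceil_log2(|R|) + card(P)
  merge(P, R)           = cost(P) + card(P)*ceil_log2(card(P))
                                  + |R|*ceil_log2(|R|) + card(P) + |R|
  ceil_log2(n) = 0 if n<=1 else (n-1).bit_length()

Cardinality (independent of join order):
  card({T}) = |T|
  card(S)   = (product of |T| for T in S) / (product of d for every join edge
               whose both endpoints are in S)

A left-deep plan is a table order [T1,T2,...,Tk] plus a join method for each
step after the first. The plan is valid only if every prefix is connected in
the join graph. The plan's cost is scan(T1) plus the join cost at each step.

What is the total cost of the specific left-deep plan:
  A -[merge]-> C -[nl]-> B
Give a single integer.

4006200

step 1: scan A: cost=400, card=400
step 2: join C via merge
    card(P join C) = 400*200/(4) = 20000
    cost = 400 + 400*9 + 200*8 + 400 + 200 = 6200
step 3: join B via nl
    card(P join B) = 20000*200/(8) = 500000
    cost = 6200 + 20000*200 = 4006200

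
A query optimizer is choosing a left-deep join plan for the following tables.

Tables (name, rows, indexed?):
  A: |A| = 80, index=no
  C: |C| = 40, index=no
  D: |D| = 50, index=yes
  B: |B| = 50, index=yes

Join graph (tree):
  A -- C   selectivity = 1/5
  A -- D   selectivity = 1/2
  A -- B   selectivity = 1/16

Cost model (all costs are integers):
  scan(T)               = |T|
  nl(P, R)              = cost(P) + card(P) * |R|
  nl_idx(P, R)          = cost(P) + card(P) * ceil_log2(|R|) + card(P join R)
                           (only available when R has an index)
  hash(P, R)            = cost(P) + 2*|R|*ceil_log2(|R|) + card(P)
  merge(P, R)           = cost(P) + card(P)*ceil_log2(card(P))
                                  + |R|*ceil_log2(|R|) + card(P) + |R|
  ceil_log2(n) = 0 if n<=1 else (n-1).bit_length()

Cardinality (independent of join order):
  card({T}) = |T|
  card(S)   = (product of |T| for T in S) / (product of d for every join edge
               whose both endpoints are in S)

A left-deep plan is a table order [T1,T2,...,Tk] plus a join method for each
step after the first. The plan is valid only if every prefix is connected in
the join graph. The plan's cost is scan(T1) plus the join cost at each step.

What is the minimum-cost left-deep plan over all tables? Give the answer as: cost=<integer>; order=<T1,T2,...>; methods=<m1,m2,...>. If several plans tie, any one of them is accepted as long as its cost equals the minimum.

Selinger DP (subsets sized 1..n):
  {A}: scan cost=80, card=80
  {C}: scan cost=40, card=40
  {D}: scan cost=50, card=50
  {B}: scan cost=50, card=50
  {AC}: card=640; try (C,hash)→640, (A,merge)→960, (C,merge)→1000, (A,hash)→1200, (A,nl)→3240, (C,nl)→3280; best=640 via (C,hash)
  {AD}: card=2000; try (D,hash)→760, (A,merge)→1040, (D,merge)→1070, (A,hash)→1220, (D,nl_idx)→2560, (A,nl)→4050 …(+1); best=760 via (D,hash)
  {AB}: card=250; try (B,hash)→760, (B,nl_idx)→810, (A,merge)→1040, (B,merge)→1070, (A,hash)→1220, (A,nl)→4050 …(+1); best=760 via (B,hash)
  {ACD}: card=16000; try (D,hash)→1880, (C,hash)→3240, (D,merge)→8030, (D,nl_idx)→20480, (C,merge)→25040, (D,nl)→32640 …(+1); best=1880 via (D,hash)
  {ABC}: card=2000; try (C,hash)→1490, (B,hash)→1880, (C,merge)→3290, (B,nl_idx)→6480, (B,merge)→8030, (C,nl)→10760 …(+1); best=1490 via (C,hash)
  {ABD}: card=6250; try (D,hash)→1610, (D,merge)→3360, (B,hash)→3360, (D,nl_idx)→8510, (D,nl)→13260, (B,nl_idx)→19010 …(+2); best=1610 via (D,hash)
  {ABCD}: card=50000; try (D,hash)→4090, (C,hash)→8340, (B,hash)→18480, (D,merge)→25840, (D,nl_idx)→63490, (C,merge)→89390 …(+5); best=4090 via (D,hash)

cost=4090; order=A,B,C,D; methods=hash,hash,hash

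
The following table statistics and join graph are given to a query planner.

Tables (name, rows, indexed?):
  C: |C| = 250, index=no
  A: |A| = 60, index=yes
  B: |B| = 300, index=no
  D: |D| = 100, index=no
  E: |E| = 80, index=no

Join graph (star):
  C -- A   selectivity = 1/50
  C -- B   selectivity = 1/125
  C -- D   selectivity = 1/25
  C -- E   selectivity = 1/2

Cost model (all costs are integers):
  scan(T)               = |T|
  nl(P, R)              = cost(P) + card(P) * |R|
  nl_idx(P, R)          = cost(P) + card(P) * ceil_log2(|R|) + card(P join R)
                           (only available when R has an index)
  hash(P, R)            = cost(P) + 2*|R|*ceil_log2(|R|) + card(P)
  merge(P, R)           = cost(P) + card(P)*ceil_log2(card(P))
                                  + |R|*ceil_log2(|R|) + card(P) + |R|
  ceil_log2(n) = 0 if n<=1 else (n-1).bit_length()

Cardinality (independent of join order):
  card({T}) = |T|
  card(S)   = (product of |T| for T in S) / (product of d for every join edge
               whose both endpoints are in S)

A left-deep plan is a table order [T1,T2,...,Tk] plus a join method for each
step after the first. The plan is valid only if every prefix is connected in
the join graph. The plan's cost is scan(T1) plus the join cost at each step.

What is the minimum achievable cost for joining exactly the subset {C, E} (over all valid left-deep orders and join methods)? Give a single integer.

1620

Selinger DP over subsets of {C,E}:
  {C}: scan cost=250, card=250
  {E}: scan cost=80, card=80
  {CE}: card=10000; try (E,hash)→1620, (C,merge)→2970, (E,merge)→3140, (C,hash)→4160, (C,nl)→20080, (E,nl)→20250; best=1620 via (E,hash)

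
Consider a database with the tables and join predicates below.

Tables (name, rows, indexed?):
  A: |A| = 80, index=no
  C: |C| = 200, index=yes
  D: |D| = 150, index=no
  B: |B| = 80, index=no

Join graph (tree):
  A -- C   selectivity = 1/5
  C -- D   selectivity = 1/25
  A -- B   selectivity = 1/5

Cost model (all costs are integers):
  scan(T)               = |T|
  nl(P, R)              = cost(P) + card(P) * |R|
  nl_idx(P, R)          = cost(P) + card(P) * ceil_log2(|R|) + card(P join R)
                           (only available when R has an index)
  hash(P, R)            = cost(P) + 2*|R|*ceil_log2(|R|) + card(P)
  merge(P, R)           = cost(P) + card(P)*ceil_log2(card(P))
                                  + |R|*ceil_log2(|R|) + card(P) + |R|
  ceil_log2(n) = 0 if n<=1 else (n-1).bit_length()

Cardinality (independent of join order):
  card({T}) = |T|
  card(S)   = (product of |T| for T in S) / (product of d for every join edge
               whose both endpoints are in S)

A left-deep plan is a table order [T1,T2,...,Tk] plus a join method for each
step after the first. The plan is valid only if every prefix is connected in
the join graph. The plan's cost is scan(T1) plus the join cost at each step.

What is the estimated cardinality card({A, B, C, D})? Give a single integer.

Tables in S: A(80), B(80), C(200), D(150)
Edges inside S: A-C(d=5), C-D(d=25), A-B(d=5)
numerator = 80 * 80 * 200 * 150 = 192000000
denominator = 5 * 25 * 5 = 625
card(S) = 192000000 / 625 = 307200

307200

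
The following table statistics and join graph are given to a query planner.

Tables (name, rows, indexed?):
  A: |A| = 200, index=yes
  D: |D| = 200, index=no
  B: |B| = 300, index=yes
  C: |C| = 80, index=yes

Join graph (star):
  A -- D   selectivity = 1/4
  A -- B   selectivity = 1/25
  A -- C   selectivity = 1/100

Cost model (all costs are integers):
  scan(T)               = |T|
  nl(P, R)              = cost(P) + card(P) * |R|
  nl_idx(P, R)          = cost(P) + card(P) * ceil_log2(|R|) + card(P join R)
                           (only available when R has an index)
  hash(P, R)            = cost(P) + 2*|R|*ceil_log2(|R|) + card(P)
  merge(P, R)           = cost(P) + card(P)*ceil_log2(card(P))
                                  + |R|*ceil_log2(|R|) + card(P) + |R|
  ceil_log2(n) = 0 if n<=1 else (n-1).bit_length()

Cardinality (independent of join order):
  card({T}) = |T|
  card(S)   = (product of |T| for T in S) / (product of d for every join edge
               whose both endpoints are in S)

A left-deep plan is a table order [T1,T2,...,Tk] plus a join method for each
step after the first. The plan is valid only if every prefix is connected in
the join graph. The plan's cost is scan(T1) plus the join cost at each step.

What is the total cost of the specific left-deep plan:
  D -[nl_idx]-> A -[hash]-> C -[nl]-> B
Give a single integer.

step 1: scan D: cost=200, card=200
step 2: join A via nl_idx
    card(P join A) = 200*200/(4) = 10000
    cost = 200 + 200*8 + 10000 = 11800
step 3: join C via hash
    card(P join C) = 10000*80/(100) = 8000
    cost = 11800 + 2*80*7 + 10000 = 22920
step 4: join B via nl
    card(P join B) = 8000*300/(25) = 96000
    cost = 22920 + 8000*300 = 2422920

2422920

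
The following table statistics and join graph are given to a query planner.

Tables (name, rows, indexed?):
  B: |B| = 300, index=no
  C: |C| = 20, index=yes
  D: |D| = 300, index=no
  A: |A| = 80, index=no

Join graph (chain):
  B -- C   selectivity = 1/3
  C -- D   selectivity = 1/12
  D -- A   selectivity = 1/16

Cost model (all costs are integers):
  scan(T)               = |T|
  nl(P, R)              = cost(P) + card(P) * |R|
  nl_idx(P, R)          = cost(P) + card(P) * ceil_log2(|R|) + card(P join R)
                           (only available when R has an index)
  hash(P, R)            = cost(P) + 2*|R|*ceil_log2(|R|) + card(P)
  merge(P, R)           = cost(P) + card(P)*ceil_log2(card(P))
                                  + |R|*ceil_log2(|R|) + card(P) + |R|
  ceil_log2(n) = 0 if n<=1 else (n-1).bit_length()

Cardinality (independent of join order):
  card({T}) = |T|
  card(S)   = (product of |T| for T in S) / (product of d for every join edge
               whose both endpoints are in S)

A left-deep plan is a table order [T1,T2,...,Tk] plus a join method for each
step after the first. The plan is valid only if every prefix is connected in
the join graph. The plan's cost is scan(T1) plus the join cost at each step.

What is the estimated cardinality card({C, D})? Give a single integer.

Tables in S: C(20), D(300)
Edges inside S: C-D(d=12)
numerator = 20 * 300 = 6000
denominator = 12 = 12
card(S) = 6000 / 12 = 500

500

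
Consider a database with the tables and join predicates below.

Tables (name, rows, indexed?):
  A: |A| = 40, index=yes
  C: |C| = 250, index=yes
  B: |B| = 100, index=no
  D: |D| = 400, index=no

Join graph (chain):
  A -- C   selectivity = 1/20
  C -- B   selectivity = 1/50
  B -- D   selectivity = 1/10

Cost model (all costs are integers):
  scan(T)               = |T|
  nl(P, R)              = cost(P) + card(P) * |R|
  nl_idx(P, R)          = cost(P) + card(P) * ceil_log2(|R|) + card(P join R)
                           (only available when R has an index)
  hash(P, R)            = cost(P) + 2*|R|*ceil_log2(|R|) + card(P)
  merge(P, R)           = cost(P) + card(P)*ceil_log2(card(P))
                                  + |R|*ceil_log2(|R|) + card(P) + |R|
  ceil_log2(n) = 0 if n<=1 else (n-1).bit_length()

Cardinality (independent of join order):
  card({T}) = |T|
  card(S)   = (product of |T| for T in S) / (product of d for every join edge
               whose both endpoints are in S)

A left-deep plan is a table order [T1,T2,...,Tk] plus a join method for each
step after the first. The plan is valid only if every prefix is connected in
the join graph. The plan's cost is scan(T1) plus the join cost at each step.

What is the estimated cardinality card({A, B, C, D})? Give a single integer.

40000

Tables in S: A(40), B(100), C(250), D(400)
Edges inside S: A-C(d=20), C-B(d=50), B-D(d=10)
numerator = 40 * 100 * 250 * 400 = 400000000
denominator = 20 * 50 * 10 = 10000
card(S) = 400000000 / 10000 = 40000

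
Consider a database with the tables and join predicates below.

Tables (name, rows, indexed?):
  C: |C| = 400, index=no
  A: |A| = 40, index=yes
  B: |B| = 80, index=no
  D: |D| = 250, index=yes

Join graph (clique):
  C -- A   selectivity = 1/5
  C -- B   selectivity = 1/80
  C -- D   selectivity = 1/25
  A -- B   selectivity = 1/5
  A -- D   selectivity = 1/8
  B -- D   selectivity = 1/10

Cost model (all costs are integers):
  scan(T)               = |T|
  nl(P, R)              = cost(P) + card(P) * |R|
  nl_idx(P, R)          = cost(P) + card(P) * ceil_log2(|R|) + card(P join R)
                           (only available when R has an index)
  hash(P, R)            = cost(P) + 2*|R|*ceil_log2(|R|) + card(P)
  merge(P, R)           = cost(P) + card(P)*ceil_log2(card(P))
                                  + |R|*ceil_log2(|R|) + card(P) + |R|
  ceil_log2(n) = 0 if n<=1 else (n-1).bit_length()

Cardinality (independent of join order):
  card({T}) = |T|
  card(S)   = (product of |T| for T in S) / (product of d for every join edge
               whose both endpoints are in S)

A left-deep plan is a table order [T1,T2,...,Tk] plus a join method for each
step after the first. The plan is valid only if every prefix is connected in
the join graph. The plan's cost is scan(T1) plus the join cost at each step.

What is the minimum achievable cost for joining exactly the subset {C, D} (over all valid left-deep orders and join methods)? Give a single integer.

Selinger DP over subsets of {C,D}:
  {C}: scan cost=400, card=400
  {D}: scan cost=250, card=250
  {CD}: card=4000; try (D,hash)→4800, (C,merge)→6500, (D,merge)→6650, (D,nl_idx)→7600, (C,hash)→7700, (C,nl)→100250 …(+1); best=4800 via (D,hash)

4800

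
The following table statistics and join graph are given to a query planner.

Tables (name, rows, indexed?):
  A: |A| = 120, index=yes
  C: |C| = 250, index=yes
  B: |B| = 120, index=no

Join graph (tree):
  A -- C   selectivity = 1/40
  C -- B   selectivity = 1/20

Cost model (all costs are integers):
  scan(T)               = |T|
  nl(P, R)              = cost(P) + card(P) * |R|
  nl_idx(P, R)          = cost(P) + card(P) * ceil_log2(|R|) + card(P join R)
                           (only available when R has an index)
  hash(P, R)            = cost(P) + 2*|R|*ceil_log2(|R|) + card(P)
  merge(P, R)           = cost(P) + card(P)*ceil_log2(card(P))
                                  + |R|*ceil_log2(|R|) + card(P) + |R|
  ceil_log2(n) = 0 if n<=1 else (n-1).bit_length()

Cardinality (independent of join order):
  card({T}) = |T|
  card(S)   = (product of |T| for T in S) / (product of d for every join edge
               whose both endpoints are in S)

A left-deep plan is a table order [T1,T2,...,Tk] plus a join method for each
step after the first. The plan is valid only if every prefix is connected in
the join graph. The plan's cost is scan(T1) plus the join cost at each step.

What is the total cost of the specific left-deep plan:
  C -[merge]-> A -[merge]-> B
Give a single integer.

12670

step 1: scan C: cost=250, card=250
step 2: join A via merge
    card(P join A) = 250*120/(40) = 750
    cost = 250 + 250*8 + 120*7 + 250 + 120 = 3460
step 3: join B via merge
    card(P join B) = 750*120/(20) = 4500
    cost = 3460 + 750*10 + 120*7 + 750 + 120 = 12670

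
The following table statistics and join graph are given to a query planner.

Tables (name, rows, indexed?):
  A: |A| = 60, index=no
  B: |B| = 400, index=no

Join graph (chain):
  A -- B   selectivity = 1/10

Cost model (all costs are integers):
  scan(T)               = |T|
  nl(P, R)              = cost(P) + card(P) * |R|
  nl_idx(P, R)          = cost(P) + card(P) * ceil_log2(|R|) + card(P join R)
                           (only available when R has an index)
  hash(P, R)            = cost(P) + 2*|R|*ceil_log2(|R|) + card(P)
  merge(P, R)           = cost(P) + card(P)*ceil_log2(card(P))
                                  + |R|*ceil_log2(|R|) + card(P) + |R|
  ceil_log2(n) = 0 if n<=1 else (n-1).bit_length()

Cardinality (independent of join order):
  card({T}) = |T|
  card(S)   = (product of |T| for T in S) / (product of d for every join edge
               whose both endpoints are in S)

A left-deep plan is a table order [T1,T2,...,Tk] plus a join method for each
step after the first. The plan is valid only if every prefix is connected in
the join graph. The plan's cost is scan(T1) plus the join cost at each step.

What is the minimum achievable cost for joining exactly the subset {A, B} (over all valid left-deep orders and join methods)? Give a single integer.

1520

Selinger DP over subsets of {A,B}:
  {A}: scan cost=60, card=60
  {B}: scan cost=400, card=400
  {AB}: card=2400; try (A,hash)→1520, (B,merge)→4480, (A,merge)→4820, (B,hash)→7320, (B,nl)→24060, (A,nl)→24400; best=1520 via (A,hash)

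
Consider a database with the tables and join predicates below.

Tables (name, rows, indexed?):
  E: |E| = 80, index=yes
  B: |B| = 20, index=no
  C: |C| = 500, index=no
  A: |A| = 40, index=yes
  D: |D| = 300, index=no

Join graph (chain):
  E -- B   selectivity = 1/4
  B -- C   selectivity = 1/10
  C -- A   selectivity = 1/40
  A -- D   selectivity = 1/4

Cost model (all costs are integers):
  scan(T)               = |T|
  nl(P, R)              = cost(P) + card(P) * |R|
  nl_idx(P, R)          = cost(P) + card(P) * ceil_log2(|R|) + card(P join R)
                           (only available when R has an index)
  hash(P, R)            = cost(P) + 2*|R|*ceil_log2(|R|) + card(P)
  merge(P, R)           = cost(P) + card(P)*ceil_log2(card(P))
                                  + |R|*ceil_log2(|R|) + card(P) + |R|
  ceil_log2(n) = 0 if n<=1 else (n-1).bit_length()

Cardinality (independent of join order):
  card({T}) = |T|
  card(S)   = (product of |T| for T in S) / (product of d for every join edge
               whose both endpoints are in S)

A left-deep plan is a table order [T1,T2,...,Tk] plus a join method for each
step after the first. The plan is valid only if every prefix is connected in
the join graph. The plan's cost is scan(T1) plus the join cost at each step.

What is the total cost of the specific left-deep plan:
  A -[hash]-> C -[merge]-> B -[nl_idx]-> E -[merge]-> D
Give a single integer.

364200

step 1: scan A: cost=40, card=40
step 2: join C via hash
    card(P join C) = 40*500/(40) = 500
    cost = 40 + 2*500*9 + 40 = 9080
step 3: join B via merge
    card(P join B) = 500*20/(10) = 1000
    cost = 9080 + 500*9 + 20*5 + 500 + 20 = 14200
step 4: join E via nl_idx
    card(P join E) = 1000*80/(4) = 20000
    cost = 14200 + 1000*7 + 20000 = 41200
step 5: join D via merge
    card(P join D) = 20000*300/(4) = 1500000
    cost = 41200 + 20000*15 + 300*9 + 20000 + 300 = 364200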